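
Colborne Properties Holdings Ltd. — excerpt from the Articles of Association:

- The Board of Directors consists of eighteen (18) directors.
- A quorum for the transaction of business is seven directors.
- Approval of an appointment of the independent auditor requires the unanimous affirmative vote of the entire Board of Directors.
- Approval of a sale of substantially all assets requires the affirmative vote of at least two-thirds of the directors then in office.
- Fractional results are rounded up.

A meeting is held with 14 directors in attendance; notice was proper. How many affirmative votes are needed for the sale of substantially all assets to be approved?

The sale of substantially all assets requires two-thirds of the directors then in office (18).
2/3 of 18 = 12.

12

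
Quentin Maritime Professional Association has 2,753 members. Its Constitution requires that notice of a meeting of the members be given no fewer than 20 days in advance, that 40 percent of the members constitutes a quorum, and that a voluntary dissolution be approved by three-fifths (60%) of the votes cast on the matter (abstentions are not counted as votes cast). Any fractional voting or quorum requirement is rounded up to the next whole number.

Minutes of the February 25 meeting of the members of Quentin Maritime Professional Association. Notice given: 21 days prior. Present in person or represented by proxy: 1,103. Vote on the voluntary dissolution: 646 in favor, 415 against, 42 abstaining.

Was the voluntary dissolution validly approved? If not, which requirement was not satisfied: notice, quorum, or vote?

Valid — all requirements satisfied.

Notice: 21 days given; 20 required. Satisfied.
Quorum: 40% of 2,753 = 1,101.20, rounded up to 1,102; 1,103 present. Satisfied.
Vote: requires three-fifths of the votes cast (1,103 − 42 abstaining = 1,061); 3/5 of 1061 = 636.60, rounded up to 637, so 637 needed; 646 in favor. Satisfied.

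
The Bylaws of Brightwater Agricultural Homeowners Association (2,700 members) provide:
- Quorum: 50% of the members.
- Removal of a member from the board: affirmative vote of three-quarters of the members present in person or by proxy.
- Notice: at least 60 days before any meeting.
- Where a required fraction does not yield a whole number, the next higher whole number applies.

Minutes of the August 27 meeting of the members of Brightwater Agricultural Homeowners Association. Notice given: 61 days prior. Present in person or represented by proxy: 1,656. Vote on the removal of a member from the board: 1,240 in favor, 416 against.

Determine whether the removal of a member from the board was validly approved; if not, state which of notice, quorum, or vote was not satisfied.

Notice: 61 days given; 60 required. Satisfied.
Quorum: 50% of 2,700 = 1,350; 1,656 present. Satisfied.
Vote: requires three-fourths of those present (1,656); 3/4 of 1656 = 1242, so 1,242 needed; 1,240 in favor. Not satisfied.

Invalid — vote requirement not satisfied.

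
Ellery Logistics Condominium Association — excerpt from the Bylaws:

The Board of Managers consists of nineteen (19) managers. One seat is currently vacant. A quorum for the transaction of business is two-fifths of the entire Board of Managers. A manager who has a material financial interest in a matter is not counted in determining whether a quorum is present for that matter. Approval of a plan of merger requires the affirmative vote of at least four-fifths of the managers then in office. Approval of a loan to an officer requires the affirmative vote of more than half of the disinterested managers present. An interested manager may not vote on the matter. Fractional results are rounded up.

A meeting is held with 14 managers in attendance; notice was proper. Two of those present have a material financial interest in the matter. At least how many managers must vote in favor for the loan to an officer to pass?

7

The loan to an officer requires a majority of the disinterested managers present (14 − 2 = 12).
A majority of 12 is 7.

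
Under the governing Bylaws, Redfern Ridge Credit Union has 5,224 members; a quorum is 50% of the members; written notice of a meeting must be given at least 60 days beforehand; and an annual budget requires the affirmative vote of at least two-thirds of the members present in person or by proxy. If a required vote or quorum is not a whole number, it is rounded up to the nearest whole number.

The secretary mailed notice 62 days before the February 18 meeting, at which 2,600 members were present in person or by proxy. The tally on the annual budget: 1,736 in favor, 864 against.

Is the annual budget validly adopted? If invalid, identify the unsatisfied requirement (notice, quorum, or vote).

Invalid — quorum requirement not satisfied.

Notice: 62 days given; 60 required. Satisfied.
Quorum: 50% of 5,224 = 2,612; 2,600 present. Not satisfied.
Vote: requires two-thirds of those present (2,600); 2/3 of 2600 = 1733.33, rounded up to 1734, so 1,734 needed; 1,736 in favor. Satisfied.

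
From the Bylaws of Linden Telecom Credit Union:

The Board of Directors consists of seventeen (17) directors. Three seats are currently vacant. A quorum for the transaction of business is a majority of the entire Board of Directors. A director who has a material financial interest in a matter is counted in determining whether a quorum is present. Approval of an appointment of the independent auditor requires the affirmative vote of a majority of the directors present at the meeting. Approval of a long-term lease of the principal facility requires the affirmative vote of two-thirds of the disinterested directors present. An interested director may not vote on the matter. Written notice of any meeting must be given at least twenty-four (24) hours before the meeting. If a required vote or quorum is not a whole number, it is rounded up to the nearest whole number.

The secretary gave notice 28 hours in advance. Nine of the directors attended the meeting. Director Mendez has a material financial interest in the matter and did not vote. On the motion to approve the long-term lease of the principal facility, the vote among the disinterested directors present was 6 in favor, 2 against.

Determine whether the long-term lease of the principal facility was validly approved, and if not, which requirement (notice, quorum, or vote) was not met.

Notice: 28 hours given; 24 required (28 ≥ 24). Satisfied.
Quorum: 9 present (interested directors count toward quorum); quorum is 9. Satisfied.
Vote: the long-term lease of the principal facility requires two-thirds of the disinterested directors present (9 − 1 = 8). 2/3 of 8 = 5.33, rounded up to 6, so 6 affirmative votes are needed; 6 voted in favor. Satisfied.

Valid — all requirements satisfied.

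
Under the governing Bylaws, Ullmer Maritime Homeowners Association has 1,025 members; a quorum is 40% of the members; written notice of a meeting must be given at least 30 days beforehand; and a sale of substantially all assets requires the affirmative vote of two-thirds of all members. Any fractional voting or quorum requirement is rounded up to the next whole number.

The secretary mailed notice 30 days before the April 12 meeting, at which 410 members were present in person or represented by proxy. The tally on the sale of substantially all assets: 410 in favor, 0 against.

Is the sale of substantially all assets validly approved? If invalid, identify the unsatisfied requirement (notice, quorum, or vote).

Invalid — vote requirement not satisfied.

Notice: 30 days given; 30 required. Satisfied.
Quorum: 40% of 1,025 = 410; 410 present. Satisfied.
Vote: requires two-thirds of all members (1,025); 2/3 of 1025 = 683.33, rounded up to 684, so 684 needed; 410 in favor. Not satisfied.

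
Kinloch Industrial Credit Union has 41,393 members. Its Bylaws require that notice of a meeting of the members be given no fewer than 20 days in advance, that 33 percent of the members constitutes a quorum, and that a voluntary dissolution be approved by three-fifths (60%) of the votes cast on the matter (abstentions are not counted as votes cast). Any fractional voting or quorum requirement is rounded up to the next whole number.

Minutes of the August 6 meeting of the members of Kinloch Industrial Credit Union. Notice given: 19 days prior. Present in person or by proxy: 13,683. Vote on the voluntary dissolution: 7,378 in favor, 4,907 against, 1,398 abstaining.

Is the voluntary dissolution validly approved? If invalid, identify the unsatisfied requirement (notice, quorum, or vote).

Notice: 19 days given; 20 required. Not satisfied.
Quorum: 33% of 41,393 = 13,659.69, rounded up to 13,660; 13,683 present. Satisfied.
Vote: requires three-fifths of the votes cast (13,683 − 1,398 abstaining = 12,285); 3/5 of 12285 = 7371, so 7,371 needed; 7,378 in favor. Satisfied.

Invalid — notice requirement not satisfied.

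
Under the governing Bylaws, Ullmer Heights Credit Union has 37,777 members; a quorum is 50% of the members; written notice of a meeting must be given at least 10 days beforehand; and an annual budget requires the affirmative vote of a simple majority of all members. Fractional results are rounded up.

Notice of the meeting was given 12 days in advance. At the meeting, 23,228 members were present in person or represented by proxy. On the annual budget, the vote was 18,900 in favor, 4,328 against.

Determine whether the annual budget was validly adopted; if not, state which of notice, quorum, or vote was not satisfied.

Notice: 12 days given; 10 required. Satisfied.
Quorum: 50% of 37,777 = 18,888.50, rounded up to 18,889; 23,228 present. Satisfied.
Vote: requires a majority of all members (37,777); a majority of 37777 is 18889, so 18,889 needed; 18,900 in favor. Satisfied.

Valid — all requirements satisfied.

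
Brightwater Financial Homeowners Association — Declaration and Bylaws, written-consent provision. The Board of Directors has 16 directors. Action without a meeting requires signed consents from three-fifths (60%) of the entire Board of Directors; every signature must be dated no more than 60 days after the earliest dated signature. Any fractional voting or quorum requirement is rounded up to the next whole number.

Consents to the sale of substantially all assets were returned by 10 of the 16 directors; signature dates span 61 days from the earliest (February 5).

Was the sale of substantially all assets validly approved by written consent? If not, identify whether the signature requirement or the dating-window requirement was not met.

Not effective — dating-window requirement not satisfied.

Signatures required: three-fifths (60%) of 16 — 3/5 of 16 = 9.60, rounded up to 10, so 10 needed; 10 signed. Sufficient.
Dating window: the latest signature is 61 days after the earliest; the limit is 60 days. Outside the window.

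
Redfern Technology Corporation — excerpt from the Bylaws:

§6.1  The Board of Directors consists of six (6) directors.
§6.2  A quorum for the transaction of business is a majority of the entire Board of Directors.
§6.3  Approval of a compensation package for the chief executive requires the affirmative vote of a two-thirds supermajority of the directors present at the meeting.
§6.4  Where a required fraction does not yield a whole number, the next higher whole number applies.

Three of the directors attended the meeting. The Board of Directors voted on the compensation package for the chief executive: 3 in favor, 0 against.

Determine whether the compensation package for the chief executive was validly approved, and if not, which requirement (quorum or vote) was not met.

Quorum: 3 present; quorum is 4. Not satisfied.
Vote: the compensation package for the chief executive requires two-thirds of the directors present (3). 2/3 of 3 = 2, so 2 affirmative votes are needed; 3 voted in favor. Satisfied. (Moot — without a quorum no business can be validly transacted.)

Invalid — quorum requirement not satisfied.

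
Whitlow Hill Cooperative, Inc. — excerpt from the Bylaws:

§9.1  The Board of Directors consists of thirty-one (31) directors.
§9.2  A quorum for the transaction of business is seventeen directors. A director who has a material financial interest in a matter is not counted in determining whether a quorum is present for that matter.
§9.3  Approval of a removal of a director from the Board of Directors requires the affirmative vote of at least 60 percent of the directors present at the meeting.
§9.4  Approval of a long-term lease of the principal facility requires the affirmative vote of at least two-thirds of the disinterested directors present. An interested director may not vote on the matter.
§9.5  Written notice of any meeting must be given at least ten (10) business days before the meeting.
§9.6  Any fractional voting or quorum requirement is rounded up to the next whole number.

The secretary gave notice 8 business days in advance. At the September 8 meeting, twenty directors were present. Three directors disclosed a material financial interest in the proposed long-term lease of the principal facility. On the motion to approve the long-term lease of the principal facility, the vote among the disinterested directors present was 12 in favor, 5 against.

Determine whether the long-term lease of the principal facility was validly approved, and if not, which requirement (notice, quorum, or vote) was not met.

Invalid — notice requirement not satisfied.

Notice: 8 business days given; 10 required (8 < 10). Not satisfied.
Quorum: 20 present, but the 3 interested directors do not count, leaving 17. Quorum is 17. Satisfied.
Vote: the long-term lease of the principal facility requires two-thirds of the disinterested directors present (20 − 3 = 17). 2/3 of 17 = 11.33, rounded up to 12, so 12 affirmative votes are needed; 12 voted in favor. Satisfied.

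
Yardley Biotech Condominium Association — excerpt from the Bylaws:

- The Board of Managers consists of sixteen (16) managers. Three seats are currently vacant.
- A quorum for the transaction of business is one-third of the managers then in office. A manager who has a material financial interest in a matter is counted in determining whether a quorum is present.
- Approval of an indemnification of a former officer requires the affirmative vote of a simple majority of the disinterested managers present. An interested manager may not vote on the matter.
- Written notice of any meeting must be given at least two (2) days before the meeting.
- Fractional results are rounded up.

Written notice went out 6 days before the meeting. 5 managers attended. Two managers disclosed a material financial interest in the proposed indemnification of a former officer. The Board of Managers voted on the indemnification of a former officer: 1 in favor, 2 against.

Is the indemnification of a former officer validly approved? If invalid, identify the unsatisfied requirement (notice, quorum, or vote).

Notice: 6 days given; 2 required (6 ≥ 2). Satisfied.
Quorum: 5 present (interested managers count toward quorum); quorum is 5. Satisfied.
Vote: the indemnification of a former officer requires a majority of the disinterested managers present (5 − 2 = 3). A majority of 3 is 2, so 2 affirmative votes are needed; 1 voted in favor. Not satisfied.

Invalid — vote requirement not satisfied.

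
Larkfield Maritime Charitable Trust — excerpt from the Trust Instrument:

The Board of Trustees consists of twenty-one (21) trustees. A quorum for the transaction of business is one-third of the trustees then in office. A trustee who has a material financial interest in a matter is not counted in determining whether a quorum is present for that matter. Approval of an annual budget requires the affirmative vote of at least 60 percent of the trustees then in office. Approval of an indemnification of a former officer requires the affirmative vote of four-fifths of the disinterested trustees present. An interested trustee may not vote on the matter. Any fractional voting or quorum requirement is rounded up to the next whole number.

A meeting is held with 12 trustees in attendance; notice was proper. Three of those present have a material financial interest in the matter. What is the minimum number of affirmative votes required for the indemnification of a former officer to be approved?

8

The indemnification of a former officer requires four-fifths of the disinterested trustees present (12 − 3 = 9).
4/5 of 9 = 7.20, rounded up to 8.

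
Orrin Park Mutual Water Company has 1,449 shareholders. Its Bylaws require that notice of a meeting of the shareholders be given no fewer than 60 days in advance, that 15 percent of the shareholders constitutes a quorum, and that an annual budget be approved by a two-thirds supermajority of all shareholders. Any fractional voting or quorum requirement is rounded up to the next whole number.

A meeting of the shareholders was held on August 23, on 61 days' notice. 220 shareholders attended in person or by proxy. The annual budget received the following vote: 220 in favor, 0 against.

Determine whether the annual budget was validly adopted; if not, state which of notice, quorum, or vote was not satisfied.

Notice: 61 days given; 60 required. Satisfied.
Quorum: 15% of 1,449 = 217.35, rounded up to 218; 220 present. Satisfied.
Vote: requires two-thirds of all shareholders (1,449); 2/3 of 1449 = 966, so 966 needed; 220 in favor. Not satisfied.

Invalid — vote requirement not satisfied.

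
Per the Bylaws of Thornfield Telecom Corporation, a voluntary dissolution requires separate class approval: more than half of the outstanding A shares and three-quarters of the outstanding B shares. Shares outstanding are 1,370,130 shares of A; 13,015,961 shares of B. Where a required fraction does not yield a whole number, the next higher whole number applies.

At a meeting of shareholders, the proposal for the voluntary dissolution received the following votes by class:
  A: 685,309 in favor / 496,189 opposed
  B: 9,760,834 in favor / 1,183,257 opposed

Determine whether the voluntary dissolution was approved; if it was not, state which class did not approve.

Not approved — the B shares did not give the required vote.

A: a majority of 1370130 is 685066; 685,066 required, 685,309 in favor — approved.
B: 3/4 of 13015961 = 9761970.75, rounded up to 9761971; 9,761,971 required, 9,760,834 in favor — not approved.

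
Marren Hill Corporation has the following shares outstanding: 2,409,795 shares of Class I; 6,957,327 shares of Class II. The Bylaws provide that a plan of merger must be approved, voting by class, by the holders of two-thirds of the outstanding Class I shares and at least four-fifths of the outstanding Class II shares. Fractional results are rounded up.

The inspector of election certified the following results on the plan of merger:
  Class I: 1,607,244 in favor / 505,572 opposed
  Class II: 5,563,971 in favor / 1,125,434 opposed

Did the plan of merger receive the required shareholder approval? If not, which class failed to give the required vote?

Not approved — the Class II shares did not give the required vote.

Class I: 2/3 of 2409795 = 1606530; 1,606,530 required, 1,607,244 in favor — approved.
Class II: 4/5 of 6957327 = 5565861.60, rounded up to 5565862; 5,565,862 required, 5,563,971 in favor — not approved.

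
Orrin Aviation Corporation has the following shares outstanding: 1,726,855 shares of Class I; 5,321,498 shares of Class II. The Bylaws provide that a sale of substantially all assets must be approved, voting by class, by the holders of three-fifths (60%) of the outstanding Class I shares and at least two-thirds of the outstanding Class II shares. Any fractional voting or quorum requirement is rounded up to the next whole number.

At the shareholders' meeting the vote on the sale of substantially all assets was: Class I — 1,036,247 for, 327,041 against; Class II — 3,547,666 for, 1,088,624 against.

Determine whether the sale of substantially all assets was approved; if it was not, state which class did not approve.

Class I: 3/5 of 1726855 = 1036113; 1,036,113 required, 1,036,247 in favor — approved.
Class II: 2/3 of 5321498 = 3547665.33, rounded up to 3547666; 3,547,666 required, 3,547,666 in favor — approved.

Approved — every class gave the required vote.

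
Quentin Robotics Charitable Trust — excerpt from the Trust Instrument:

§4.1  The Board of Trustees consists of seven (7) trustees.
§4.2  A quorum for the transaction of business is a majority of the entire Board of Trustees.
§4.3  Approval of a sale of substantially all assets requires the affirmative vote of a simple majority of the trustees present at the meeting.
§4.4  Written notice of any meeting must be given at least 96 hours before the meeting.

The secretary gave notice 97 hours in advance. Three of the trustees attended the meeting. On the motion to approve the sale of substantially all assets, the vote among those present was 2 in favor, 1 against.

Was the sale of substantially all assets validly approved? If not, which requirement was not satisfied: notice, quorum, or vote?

Invalid — quorum requirement not satisfied.

Notice: 97 hours given; 96 required (97 ≥ 96). Satisfied.
Quorum: 3 present; quorum is 4. Not satisfied.
Vote: the sale of substantially all assets requires a majority of the trustees present (3). A majority of 3 is 2, so 2 affirmative votes are needed; 2 voted in favor. Satisfied. (Moot — without a quorum no business can be validly transacted.)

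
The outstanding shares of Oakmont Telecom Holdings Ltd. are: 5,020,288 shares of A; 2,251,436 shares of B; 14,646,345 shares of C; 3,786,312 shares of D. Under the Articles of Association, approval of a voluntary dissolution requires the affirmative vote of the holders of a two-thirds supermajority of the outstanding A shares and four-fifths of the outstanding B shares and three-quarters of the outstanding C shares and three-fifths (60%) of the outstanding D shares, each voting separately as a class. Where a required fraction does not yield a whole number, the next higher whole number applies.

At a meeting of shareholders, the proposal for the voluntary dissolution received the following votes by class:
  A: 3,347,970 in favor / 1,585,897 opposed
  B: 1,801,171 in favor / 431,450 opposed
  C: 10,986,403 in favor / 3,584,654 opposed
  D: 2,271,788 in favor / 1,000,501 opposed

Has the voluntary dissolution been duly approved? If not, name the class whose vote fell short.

Approved — every class gave the required vote.

A: 2/3 of 5020288 = 3346858.67, rounded up to 3346859; 3,346,859 required, 3,347,970 in favor — approved.
B: 4/5 of 2251436 = 1801148.80, rounded up to 1801149; 1,801,149 required, 1,801,171 in favor — approved.
C: 3/4 of 14646345 = 10984758.75, rounded up to 10984759; 10,984,759 required, 10,986,403 in favor — approved.
D: 3/5 of 3786312 = 2271787.20, rounded up to 2271788; 2,271,788 required, 2,271,788 in favor — approved.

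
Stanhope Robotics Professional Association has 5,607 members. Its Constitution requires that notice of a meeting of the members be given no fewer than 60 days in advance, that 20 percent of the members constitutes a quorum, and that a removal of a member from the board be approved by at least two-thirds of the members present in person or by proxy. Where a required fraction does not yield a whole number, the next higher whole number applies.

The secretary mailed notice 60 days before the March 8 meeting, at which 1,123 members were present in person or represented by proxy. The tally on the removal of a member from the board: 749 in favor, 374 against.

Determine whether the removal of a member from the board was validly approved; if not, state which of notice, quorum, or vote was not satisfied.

Notice: 60 days given; 60 required. Satisfied.
Quorum: 20% of 5,607 = 1,121.40, rounded up to 1,122; 1,123 present. Satisfied.
Vote: requires two-thirds of those present (1,123); 2/3 of 1123 = 748.67, rounded up to 749, so 749 needed; 749 in favor. Satisfied.

Valid — all requirements satisfied.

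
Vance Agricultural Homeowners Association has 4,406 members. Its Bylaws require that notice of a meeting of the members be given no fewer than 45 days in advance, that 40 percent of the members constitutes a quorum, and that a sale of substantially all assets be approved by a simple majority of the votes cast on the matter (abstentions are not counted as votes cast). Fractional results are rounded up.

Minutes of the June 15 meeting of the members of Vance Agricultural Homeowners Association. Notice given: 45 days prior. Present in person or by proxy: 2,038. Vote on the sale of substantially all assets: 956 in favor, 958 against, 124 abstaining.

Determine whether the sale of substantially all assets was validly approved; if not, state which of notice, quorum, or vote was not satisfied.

Notice: 45 days given; 45 required. Satisfied.
Quorum: 40% of 4,406 = 1,762.40, rounded up to 1,763; 2,038 present. Satisfied.
Vote: requires a majority of the votes cast (2,038 − 124 abstaining = 1,914); a majority of 1914 is 958, so 958 needed; 956 in favor. Not satisfied.

Invalid — vote requirement not satisfied.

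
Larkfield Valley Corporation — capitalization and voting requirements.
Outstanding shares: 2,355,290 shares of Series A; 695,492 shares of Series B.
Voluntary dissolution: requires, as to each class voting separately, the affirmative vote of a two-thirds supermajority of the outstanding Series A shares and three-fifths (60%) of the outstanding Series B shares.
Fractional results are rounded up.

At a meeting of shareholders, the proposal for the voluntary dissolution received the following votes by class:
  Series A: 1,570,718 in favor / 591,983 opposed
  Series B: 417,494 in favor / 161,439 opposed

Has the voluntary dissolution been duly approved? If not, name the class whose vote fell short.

Series A: 2/3 of 2355290 = 1570193.33, rounded up to 1570194; 1,570,194 required, 1,570,718 in favor — approved.
Series B: 3/5 of 695492 = 417295.20, rounded up to 417296; 417,296 required, 417,494 in favor — approved.

Approved — every class gave the required vote.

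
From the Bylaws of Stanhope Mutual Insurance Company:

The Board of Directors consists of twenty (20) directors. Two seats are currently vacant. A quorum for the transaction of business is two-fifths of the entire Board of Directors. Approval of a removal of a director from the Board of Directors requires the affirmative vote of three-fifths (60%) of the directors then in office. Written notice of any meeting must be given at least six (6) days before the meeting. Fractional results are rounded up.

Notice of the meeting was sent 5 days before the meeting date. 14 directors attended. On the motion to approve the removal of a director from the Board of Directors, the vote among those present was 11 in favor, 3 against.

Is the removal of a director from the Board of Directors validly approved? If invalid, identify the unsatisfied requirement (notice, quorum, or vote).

Notice: 5 days given; 6 required (5 < 6). Not satisfied.
Quorum: 14 present; quorum is 8. Satisfied.
Vote: the removal of a director from the Board of Directors requires three-fifths of the directors then in office (18). 3/5 of 18 = 10.80, rounded up to 11, so 11 affirmative votes are needed; 11 voted in favor. Satisfied.

Invalid — notice requirement not satisfied.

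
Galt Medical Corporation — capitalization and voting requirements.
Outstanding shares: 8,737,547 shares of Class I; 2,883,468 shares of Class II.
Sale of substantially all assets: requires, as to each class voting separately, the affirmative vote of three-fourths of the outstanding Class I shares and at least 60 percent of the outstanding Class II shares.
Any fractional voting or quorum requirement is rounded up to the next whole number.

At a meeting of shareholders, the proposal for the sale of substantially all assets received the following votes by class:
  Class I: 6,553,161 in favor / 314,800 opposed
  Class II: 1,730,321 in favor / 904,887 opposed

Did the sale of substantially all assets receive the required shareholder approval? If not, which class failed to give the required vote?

Class I: 3/4 of 8737547 = 6553160.25, rounded up to 6553161; 6,553,161 required, 6,553,161 in favor — approved.
Class II: 3/5 of 2883468 = 1730080.80, rounded up to 1730081; 1,730,081 required, 1,730,321 in favor — approved.

Approved — every class gave the required vote.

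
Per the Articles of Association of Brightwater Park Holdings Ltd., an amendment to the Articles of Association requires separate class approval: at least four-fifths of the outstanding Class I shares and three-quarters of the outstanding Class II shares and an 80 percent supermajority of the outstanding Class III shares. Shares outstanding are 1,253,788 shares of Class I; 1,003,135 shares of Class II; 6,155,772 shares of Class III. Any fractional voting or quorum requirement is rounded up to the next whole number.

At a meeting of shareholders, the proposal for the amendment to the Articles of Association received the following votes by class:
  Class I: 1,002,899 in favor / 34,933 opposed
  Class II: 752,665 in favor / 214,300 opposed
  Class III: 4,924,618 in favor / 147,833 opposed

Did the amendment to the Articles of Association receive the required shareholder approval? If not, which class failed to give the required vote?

Not approved — the Class I shares did not give the required vote.

Class I: 4/5 of 1253788 = 1003030.40, rounded up to 1003031; 1,003,031 required, 1,002,899 in favor — not approved.
Class II: 3/4 of 1003135 = 752351.25, rounded up to 752352; 752,352 required, 752,665 in favor — approved.
Class III: 4/5 of 6155772 = 4924617.60, rounded up to 4924618; 4,924,618 required, 4,924,618 in favor — approved.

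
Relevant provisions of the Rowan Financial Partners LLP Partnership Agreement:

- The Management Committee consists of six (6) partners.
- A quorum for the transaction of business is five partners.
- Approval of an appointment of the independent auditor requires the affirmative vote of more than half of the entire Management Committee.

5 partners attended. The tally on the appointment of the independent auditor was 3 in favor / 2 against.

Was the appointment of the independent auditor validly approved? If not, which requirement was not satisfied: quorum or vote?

Invalid — vote requirement not satisfied.

Quorum: 5 present; quorum is 5. Satisfied.
Vote: the appointment of the independent auditor requires a majority of the entire Management Committee (6). A majority of 6 is 4, so 4 affirmative votes are needed; 3 voted in favor. Not satisfied.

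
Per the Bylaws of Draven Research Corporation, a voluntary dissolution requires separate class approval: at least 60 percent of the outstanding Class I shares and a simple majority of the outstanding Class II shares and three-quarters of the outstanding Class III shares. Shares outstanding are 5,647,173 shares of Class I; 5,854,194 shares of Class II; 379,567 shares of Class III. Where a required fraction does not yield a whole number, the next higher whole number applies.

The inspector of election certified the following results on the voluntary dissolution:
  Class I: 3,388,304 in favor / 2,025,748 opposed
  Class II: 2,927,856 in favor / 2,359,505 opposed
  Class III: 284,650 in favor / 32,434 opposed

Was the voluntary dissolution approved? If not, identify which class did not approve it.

Class I: 3/5 of 5647173 = 3388303.80, rounded up to 3388304; 3,388,304 required, 3,388,304 in favor — approved.
Class II: a majority of 5854194 is 2927098; 2,927,098 required, 2,927,856 in favor — approved.
Class III: 3/4 of 379567 = 284675.25, rounded up to 284676; 284,676 required, 284,650 in favor — not approved.

Not approved — the Class III shares did not give the required vote.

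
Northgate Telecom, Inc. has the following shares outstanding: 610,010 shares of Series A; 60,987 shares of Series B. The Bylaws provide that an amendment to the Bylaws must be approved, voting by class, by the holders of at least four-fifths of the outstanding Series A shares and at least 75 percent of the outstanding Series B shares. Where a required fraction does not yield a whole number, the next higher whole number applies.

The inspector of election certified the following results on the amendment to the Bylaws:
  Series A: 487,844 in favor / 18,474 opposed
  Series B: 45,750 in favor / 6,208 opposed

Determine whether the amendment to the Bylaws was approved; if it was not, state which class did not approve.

Series A: 4/5 of 610010 = 488008; 488,008 required, 487,844 in favor — not approved.
Series B: 3/4 of 60987 = 45740.25, rounded up to 45741; 45,741 required, 45,750 in favor — approved.

Not approved — the Series A shares did not give the required vote.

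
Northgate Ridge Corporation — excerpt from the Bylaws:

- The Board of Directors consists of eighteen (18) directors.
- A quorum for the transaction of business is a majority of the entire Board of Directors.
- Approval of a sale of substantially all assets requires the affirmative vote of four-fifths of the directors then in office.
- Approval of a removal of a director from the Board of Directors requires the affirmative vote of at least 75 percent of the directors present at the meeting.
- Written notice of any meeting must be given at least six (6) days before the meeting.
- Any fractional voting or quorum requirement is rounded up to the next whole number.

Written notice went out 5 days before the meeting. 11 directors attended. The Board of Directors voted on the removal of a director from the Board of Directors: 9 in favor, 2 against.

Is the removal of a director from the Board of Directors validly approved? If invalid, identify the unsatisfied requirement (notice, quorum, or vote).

Notice: 5 days given; 6 required (5 < 6). Not satisfied.
Quorum: 11 present; quorum is 10. Satisfied.
Vote: the removal of a director from the Board of Directors requires three-fourths of the directors present (11). 3/4 of 11 = 8.25, rounded up to 9, so 9 affirmative votes are needed; 9 voted in favor. Satisfied.

Invalid — notice requirement not satisfied.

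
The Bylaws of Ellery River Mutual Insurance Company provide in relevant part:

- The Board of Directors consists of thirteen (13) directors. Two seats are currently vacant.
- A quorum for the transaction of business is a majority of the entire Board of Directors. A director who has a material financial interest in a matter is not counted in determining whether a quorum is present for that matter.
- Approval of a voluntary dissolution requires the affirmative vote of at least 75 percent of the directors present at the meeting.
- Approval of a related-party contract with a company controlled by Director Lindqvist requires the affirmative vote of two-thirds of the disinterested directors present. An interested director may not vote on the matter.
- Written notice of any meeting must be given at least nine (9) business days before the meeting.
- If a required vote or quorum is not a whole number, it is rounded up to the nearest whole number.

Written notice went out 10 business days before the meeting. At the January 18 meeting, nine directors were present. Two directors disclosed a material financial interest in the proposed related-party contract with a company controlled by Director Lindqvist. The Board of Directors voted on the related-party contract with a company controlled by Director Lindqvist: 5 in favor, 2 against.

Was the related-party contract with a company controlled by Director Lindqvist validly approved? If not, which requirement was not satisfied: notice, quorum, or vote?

Notice: 10 business days given; 9 required (10 ≥ 9). Satisfied.
Quorum: 9 present, but the 2 interested directors do not count, leaving 7. Quorum is 7. Satisfied.
Vote: the related-party contract with a company controlled by Director Lindqvist requires two-thirds of the disinterested directors present (9 − 2 = 7). 2/3 of 7 = 4.67, rounded up to 5, so 5 affirmative votes are needed; 5 voted in favor. Satisfied.

Valid — all requirements satisfied.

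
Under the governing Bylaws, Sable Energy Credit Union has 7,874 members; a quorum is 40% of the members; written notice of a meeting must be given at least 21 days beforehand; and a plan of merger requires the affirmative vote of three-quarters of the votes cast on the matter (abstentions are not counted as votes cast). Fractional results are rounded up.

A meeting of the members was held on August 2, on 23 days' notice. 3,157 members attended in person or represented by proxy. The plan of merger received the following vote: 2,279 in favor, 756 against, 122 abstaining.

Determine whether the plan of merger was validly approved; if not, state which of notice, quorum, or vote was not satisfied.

Valid — all requirements satisfied.

Notice: 23 days given; 21 required. Satisfied.
Quorum: 40% of 7,874 = 3,149.60, rounded up to 3,150; 3,157 present. Satisfied.
Vote: requires three-fourths of the votes cast (3,157 − 122 abstaining = 3,035); 3/4 of 3035 = 2276.25, rounded up to 2277, so 2,277 needed; 2,279 in favor. Satisfied.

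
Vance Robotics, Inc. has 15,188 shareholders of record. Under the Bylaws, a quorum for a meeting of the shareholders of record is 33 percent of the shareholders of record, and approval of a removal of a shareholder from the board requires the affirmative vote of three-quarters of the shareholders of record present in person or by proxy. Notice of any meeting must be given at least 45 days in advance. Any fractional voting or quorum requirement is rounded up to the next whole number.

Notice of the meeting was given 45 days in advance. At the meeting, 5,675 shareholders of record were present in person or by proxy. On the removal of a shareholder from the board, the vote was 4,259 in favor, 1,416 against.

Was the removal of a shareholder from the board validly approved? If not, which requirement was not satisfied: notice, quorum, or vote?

Valid — all requirements satisfied.

Notice: 45 days given; 45 required. Satisfied.
Quorum: 33% of 15,188 = 5,012.04, rounded up to 5,013; 5,675 present. Satisfied.
Vote: requires three-fourths of those present (5,675); 3/4 of 5675 = 4256.25, rounded up to 4257, so 4,257 needed; 4,259 in favor. Satisfied.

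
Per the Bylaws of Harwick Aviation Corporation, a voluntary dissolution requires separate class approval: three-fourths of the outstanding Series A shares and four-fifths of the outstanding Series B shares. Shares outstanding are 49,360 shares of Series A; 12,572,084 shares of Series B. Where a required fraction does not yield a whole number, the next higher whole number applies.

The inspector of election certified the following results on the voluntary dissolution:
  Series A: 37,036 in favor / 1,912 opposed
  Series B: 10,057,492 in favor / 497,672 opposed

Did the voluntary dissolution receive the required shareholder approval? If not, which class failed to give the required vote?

Series A: 3/4 of 49360 = 37020; 37,020 required, 37,036 in favor — approved.
Series B: 4/5 of 12572084 = 10057667.20, rounded up to 10057668; 10,057,668 required, 10,057,492 in favor — not approved.

Not approved — the Series B shares did not give the required vote.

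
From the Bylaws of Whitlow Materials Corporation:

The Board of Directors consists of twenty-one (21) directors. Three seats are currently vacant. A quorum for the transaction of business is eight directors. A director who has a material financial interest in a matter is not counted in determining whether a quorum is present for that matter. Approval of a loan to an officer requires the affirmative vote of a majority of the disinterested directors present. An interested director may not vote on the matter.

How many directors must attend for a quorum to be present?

The quorum is fixed at 8.

8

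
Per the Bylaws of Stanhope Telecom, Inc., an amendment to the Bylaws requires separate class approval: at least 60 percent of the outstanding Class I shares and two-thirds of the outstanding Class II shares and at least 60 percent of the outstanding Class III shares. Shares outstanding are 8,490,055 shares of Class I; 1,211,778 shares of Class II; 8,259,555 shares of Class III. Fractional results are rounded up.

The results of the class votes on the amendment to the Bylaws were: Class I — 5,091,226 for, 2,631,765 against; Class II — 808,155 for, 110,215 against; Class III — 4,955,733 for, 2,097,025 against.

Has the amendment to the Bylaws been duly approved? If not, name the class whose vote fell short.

Class I: 3/5 of 8490055 = 5094033; 5,094,033 required, 5,091,226 in favor — not approved.
Class II: 2/3 of 1211778 = 807852; 807,852 required, 808,155 in favor — approved.
Class III: 3/5 of 8259555 = 4955733; 4,955,733 required, 4,955,733 in favor — approved.

Not approved — the Class I shares did not give the required vote.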